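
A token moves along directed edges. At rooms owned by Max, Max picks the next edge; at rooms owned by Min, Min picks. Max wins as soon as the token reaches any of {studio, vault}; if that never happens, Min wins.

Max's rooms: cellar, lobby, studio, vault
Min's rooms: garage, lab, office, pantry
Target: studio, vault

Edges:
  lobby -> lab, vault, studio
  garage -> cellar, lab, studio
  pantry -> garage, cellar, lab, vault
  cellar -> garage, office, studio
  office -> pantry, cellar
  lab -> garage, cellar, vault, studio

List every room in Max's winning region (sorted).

cellar, lobby, studio, vault

A0 = {studio, vault}
A1: add {cellar, lobby} — lobby (Max) has lobby→vault; cellar (Max) has cellar→studio.
A2 = A1; e.g. garage (Min) can still go to lab. Fixed point.
Max's winning region = {cellar, lobby, studio, vault}.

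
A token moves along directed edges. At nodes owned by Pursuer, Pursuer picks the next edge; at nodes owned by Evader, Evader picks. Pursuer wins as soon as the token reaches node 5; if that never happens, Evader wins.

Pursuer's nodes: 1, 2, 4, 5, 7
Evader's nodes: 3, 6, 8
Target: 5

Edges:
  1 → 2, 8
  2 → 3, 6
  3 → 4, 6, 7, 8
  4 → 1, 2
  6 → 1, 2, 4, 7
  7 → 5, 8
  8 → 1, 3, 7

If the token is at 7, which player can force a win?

Pursuer

A0 = {5}
A1: add {7} — 7 (Pursuer) has 7→5.
A2 = A1; e.g. 1 (Pursuer) has no edge into A1. Fixed point.
7 ∈ A1, so Pursuer can force the target.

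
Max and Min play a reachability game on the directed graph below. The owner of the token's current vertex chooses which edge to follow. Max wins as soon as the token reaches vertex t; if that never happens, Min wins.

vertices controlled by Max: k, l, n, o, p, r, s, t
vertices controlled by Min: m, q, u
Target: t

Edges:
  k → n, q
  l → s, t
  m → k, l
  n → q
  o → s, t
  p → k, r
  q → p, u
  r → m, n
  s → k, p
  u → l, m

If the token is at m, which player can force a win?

Min

A0 = {t}
A1: add {l, o} — l (Max) has l→t; o (Max) has o→t.
A2 = A1; e.g. k (Max) has no edge into A1. Fixed point.
m never enters the attractor, so Min can avoid the target forever.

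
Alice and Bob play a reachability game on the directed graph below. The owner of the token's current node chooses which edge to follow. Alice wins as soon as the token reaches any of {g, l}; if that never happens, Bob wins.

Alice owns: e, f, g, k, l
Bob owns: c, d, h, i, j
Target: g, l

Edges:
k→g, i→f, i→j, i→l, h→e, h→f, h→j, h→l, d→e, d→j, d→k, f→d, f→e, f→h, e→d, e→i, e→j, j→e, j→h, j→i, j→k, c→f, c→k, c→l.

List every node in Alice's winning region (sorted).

g, k, l

A0 = {g, l}
A1: add {k} — k (Alice) has k→g.
A2 = A1; e.g. c (Bob) can still go to f. Fixed point.
Alice's winning region = {g, k, l}.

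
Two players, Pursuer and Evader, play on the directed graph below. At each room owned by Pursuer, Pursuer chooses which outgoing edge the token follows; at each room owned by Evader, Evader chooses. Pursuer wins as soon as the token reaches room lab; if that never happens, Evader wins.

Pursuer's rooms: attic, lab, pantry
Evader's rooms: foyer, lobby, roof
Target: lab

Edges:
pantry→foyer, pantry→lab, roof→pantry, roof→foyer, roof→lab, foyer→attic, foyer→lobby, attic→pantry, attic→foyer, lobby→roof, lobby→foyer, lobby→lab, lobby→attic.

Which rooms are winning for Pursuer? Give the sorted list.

A0 = {lab}
A1: add {pantry} — pantry (Pursuer) has pantry→lab.
A2: add {attic} — attic (Pursuer) has attic→pantry.
A3 = A2; e.g. roof (Evader) can still go to foyer. Fixed point.
Pursuer's winning region = {attic, lab, pantry}.

attic, lab, pantry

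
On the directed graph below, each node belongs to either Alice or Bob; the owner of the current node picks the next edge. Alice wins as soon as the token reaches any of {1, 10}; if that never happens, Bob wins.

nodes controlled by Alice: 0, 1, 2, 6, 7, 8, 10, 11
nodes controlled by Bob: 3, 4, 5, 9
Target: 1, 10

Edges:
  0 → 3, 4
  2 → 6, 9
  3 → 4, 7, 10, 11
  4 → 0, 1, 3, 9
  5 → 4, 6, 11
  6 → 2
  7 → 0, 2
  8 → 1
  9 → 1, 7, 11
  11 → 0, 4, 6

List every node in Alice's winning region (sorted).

1, 8, 10

A0 = {1, 10}
A1: add {8} — 8 (Alice) has 8→1.
A2 = A1; e.g. 0 (Alice) has no edge into A1. Fixed point.
Alice's winning region = {1, 8, 10}.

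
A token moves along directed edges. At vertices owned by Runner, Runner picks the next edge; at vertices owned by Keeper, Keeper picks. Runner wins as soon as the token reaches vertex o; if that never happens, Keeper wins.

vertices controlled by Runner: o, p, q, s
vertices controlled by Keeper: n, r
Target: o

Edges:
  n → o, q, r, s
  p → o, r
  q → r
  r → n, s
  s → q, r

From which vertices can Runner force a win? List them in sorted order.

o, p

A0 = {o}
A1: add {p} — p (Runner) has p→o.
A2 = A1; e.g. n (Keeper) can still go to q. Fixed point.
Runner's winning region = {o, p}.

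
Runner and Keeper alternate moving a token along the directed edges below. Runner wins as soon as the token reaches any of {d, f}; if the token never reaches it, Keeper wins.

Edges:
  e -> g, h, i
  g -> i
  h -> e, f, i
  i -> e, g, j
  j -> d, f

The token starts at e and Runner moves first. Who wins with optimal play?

Runner

Track states (vertex, player-to-move).
A0 = {(d,Runner), (d,Keeper), (f,Runner), (f,Keeper)}
A1: add {(h,Runner), (j,Runner), (j,Keeper)}.
A2: add {(i,Runner)}.
A3: add {(g,Keeper)}.
A4: add {(e,Runner)}.
(e,Runner) ∈ A4 ⇒ Runner forces the target.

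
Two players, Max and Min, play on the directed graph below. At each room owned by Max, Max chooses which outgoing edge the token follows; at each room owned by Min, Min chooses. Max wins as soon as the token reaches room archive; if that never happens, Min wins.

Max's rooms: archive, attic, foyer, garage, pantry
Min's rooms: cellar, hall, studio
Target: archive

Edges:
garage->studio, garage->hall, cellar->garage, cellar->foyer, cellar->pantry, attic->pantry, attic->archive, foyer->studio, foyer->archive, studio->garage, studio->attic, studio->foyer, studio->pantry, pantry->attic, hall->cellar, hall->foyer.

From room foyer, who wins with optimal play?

A0 = {archive}
A1: add {attic, foyer} — attic (Max) has attic→archive; foyer (Max) has foyer→archive.
foyer ∈ A1, so Max can force the target.

Max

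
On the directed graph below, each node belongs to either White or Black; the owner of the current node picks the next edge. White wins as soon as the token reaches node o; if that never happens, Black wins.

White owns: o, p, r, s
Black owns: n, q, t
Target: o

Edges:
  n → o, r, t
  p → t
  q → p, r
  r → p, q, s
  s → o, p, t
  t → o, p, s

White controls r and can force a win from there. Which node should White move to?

s

A0 = {o}
A1: add {s} — s (White) has s→o.
A2: add {r} — r (White) has r→s.
A3 = A2; e.g. n (Black) can still go to t. Fixed point.
From r, successor s is in the attractor (rank 1); the other successors p, q are not.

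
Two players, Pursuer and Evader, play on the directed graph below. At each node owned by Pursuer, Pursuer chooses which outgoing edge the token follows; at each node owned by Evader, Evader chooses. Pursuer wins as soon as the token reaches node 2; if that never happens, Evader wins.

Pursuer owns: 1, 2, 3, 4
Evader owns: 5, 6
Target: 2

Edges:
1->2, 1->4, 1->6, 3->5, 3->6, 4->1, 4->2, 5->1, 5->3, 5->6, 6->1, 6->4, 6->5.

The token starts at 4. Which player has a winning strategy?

Pursuer

A0 = {2}
A1: add {1, 4} — 1 (Pursuer) has 1→2; 4 (Pursuer) has 4→2.
A2 = A1; e.g. 3 (Pursuer) has no edge into A1. Fixed point.
4 ∈ A1, so Pursuer can force the target.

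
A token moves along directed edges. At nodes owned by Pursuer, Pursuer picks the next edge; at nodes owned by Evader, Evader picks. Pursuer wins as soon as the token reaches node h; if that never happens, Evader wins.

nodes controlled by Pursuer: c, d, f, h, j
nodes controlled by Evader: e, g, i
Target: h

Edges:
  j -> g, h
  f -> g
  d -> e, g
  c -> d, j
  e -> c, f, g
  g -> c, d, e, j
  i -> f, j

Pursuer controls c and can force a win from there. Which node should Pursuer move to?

A0 = {h}
A1: add {j} — j (Pursuer) has j→h.
A2: add {c} — c (Pursuer) has c→j.
A3 = A2; e.g. d (Pursuer) has no edge into A2. Fixed point.
From c, successor j is in the attractor (rank 1); the other successor d is not.

j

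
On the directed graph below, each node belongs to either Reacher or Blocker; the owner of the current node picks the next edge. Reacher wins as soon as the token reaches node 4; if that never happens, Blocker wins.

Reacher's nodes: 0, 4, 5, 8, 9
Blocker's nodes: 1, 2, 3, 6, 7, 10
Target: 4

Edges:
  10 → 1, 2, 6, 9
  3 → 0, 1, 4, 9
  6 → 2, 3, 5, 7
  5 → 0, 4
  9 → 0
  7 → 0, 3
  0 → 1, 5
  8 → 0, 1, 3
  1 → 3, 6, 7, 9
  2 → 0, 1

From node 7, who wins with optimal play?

A0 = {4}
A1: add {5} — 5 (Reacher) has 5→4.
A2: add {0} — 0 (Reacher) has 0→5.
A3: add {8, 9} — 8 (Reacher) has 8→0; 9 (Reacher) has 9→0.
A4 = A3; e.g. 1 (Blocker) can still go to 3. Fixed point.
7 never enters the attractor, so Blocker can avoid the target forever.

Blocker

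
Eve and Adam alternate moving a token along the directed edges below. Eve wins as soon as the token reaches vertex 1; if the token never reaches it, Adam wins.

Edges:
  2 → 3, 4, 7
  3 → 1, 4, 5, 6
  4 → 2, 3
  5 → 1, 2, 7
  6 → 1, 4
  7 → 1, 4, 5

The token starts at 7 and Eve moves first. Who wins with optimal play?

Eve

Track states (vertex, player-to-move).
A0 = {(1,Eve), (1,Adam)}
A1: add {(3,Eve), (5,Eve), (6,Eve), (7,Eve)}.
(7,Eve) ∈ A1 ⇒ Eve forces the target.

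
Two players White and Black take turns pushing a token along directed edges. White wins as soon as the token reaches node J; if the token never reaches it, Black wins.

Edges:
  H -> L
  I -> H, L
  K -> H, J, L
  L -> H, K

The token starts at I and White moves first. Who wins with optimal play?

Black

Track states (vertex, player-to-move).
A0 = {(J,White), (J,Black)}
A1: add {(K,White)}.
A2 = A1; e.g. (H,White) stays out. (I,White) never enters ⇒ Black avoids the target.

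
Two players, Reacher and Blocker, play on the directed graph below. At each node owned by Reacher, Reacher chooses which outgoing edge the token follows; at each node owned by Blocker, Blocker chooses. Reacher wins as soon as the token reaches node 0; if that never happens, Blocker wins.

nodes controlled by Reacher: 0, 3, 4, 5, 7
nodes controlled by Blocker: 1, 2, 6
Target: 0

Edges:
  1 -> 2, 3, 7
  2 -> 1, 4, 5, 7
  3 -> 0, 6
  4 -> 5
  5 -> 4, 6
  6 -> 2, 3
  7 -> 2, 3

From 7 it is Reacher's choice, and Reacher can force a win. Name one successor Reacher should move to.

A0 = {0}
A1: add {3} — 3 (Reacher) has 3→0.
A2: add {7} — 7 (Reacher) has 7→3.
A3 = A2; e.g. 1 (Blocker) can still go to 2. Fixed point.
From 7, successor 3 is in the attractor (rank 1); the other successor 2 is not.

3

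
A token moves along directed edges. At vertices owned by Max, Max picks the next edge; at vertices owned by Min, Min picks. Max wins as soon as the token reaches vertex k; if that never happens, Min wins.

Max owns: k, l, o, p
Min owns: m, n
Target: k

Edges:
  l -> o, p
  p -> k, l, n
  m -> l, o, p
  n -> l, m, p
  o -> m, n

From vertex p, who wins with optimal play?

Max

A0 = {k}
A1: add {p} — p (Max) has p→k.
p ∈ A1, so Max can force the target.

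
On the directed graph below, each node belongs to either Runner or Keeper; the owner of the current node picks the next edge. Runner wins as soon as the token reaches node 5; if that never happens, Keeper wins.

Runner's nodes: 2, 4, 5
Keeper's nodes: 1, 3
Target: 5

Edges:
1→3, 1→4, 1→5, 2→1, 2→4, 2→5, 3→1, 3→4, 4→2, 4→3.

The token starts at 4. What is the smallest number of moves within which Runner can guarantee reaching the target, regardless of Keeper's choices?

A0 = {5}
A1: add {2} — 2 (Runner) has 2→5.
A2: add {4} — 4 (Runner) has 4→2.
A3 = A2; e.g. 1 (Keeper) can still go to 3. Fixed point.
4 enters the attractor at level 2, so Runner can force the target in 2 moves from there.

2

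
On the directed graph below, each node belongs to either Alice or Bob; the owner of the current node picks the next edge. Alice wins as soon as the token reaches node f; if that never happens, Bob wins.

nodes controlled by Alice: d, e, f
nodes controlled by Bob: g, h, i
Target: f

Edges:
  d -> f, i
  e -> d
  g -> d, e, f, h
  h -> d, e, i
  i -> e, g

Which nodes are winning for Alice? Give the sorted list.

d, e, f

A0 = {f}
A1: add {d} — d (Alice) has d→f.
A2: add {e} — e (Alice) has e→d.
A3 = A2; e.g. g (Bob) can still go to h. Fixed point.
Alice's winning region = {d, e, f}.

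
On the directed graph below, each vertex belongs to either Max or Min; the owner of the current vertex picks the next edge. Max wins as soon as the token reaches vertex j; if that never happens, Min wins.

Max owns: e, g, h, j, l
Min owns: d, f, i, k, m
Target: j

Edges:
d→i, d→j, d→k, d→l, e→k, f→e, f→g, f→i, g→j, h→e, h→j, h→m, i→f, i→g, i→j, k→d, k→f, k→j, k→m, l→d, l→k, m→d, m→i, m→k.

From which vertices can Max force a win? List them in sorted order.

g, h, j

A0 = {j}
A1: add {g, h} — g (Max) has g→j; h (Max) has h→j.
A2 = A1; e.g. d (Min) can still go to i. Fixed point.
Max's winning region = {g, h, j}.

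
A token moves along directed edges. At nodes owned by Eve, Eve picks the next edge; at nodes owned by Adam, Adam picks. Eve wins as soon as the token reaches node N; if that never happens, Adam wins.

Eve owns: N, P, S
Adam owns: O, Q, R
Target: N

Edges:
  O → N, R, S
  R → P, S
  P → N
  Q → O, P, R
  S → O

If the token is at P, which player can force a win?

A0 = {N}
A1: add {P} — P (Eve) has P→N.
A2 = A1; e.g. O (Adam) can still go to R. Fixed point.
P ∈ A1, so Eve can force the target.

Eve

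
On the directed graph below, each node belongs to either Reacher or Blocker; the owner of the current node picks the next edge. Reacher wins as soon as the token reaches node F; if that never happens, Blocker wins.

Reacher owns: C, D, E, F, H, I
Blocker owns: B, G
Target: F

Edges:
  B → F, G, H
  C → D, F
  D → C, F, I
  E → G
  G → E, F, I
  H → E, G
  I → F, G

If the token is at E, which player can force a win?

Blocker

A0 = {F}
A1: add {C, D, I} — C (Reacher) has C→F; D (Reacher) has D→F; I (Reacher) has I→F.
A2 = A1; e.g. B (Blocker) can still go to G. Fixed point.
E never enters the attractor, so Blocker can avoid the target forever.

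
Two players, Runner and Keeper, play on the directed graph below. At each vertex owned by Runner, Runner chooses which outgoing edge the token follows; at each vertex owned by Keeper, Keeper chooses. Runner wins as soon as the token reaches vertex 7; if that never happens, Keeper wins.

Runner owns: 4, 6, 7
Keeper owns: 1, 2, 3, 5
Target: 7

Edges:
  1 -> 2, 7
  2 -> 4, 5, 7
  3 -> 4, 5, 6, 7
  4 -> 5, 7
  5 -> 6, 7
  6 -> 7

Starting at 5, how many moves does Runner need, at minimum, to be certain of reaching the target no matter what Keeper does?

2

A0 = {7}
A1: add {4, 6} — 4 (Runner) has 4→7; 6 (Runner) has 6→7.
A2: add {5} — 5 (Keeper): all of {6, 7} already in.
5 enters the attractor at level 2, so Runner can force the target in 2 moves from there.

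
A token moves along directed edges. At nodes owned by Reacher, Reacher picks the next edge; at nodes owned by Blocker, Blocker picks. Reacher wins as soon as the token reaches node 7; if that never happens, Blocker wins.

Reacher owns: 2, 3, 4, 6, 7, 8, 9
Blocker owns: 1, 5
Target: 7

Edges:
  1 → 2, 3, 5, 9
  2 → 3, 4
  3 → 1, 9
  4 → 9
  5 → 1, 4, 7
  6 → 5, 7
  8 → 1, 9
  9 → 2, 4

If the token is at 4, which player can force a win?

Blocker

A0 = {7}
A1: add {6} — 6 (Reacher) has 6→7.
A2 = A1; e.g. 1 (Blocker) can still go to 2. Fixed point.
4 never enters the attractor, so Blocker can avoid the target forever.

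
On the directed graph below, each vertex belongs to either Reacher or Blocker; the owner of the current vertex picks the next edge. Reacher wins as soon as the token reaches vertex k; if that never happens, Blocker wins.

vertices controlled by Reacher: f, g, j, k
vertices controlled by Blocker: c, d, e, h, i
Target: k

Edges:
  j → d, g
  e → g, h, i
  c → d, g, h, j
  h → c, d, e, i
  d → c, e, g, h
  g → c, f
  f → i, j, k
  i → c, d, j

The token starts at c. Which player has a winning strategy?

A0 = {k}
A1: add {f} — f (Reacher) has f→k.
A2: add {g} — g (Reacher) has g→f.
A3: add {j} — j (Reacher) has j→g.
A4 = A3; e.g. c (Blocker) can still go to d. Fixed point.
c never enters the attractor, so Blocker can avoid the target forever.

Blocker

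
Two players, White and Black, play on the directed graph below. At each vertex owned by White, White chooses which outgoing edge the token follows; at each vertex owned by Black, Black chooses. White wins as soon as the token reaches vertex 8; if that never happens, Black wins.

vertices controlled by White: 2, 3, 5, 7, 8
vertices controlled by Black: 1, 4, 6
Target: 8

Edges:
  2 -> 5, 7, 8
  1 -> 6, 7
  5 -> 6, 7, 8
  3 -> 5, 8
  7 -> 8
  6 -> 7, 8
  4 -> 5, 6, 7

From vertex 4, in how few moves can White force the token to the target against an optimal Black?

3

A0 = {8}
A1: add {2, 3, 5, 7} — 2 (White) has 2→8; 3 (White) has 3→8; 5 (White) has 5→8; 7 (White) has 7→8.
A2: add {6} — 6 (Black): all of {7, 8} already in.
A3: add {1, 4} — 1 (Black): all of {6, 7} already in; 4 (Black): all of {5, 6, 7} already in.
A3 = all vertices. Fixed point.
4 enters the attractor at level 3, so White can force the target in 3 moves from there.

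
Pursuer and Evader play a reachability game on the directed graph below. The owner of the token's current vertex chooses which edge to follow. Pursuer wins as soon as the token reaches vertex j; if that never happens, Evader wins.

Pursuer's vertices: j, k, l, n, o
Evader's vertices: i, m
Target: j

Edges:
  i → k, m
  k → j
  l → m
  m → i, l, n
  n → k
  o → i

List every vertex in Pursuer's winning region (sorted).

j, k, n

A0 = {j}
A1: add {k} — k (Pursuer) has k→j.
A2: add {n} — n (Pursuer) has n→k.
A3 = A2; e.g. i (Evader) can still go to m. Fixed point.
Pursuer's winning region = {j, k, n}.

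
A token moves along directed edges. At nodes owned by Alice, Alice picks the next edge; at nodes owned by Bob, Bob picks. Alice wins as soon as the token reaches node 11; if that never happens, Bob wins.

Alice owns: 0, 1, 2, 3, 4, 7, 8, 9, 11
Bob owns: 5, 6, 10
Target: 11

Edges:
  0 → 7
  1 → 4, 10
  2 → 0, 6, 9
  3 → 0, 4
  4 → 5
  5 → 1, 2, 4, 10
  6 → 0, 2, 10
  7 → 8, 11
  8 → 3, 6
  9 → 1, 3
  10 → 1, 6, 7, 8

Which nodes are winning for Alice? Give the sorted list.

0, 2, 3, 7, 8, 9, 11

A0 = {11}
A1: add {7} — 7 (Alice) has 7→11.
A2: add {0} — 0 (Alice) has 0→7.
A3: add {2, 3} — 2 (Alice) has 2→0; 3 (Alice) has 3→0.
A4: add {8, 9} — 8 (Alice) has 8→3; 9 (Alice) has 9→3.
A5 = A4; e.g. 1 (Alice) has no edge into A4. Fixed point.
Alice's winning region = {0, 2, 3, 7, 8, 9, 11}.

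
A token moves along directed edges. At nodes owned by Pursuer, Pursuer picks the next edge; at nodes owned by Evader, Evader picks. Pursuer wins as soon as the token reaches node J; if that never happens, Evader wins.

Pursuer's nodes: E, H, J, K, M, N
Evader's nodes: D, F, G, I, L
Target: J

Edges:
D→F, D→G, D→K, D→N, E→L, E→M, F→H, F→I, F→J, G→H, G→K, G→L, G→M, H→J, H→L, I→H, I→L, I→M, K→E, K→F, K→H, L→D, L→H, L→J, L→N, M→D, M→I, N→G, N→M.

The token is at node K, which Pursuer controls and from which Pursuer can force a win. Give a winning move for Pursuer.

A0 = {J}
A1: add {H} — H (Pursuer) has H→J.
A2: add {K} — K (Pursuer) has K→H.
A3 = A2; e.g. D (Evader) can still go to F. Fixed point.
From K, successor H is in the attractor (rank 1); the other successors E, F are not.

H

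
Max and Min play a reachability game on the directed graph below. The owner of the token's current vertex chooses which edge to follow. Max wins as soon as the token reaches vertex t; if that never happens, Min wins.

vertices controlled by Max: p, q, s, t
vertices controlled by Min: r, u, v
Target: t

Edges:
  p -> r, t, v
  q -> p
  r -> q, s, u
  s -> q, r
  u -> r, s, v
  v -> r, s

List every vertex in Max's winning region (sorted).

p, q, s, t

A0 = {t}
A1: add {p} — p (Max) has p→t.
A2: add {q} — q (Max) has q→p.
A3: add {s} — s (Max) has s→q.
A4 = A3; e.g. r (Min) can still go to u. Fixed point.
Max's winning region = {p, q, s, t}.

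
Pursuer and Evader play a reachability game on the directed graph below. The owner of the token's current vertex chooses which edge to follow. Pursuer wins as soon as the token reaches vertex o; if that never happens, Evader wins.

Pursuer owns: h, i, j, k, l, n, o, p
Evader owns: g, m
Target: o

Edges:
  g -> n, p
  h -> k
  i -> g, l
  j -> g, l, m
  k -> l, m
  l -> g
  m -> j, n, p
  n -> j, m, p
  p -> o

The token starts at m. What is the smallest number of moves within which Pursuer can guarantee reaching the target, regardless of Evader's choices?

5

A0 = {o}
A1: add {p} — p (Pursuer) has p→o.
A2: add {n} — n (Pursuer) has n→p.
A3: add {g} — g (Evader): all of {n, p} already in.
A4: add {i, j, l} — i (Pursuer) has i→g; j (Pursuer) has j→g; l (Pursuer) has l→g.
A5: add {k, m} — k (Pursuer) has k→l; m (Evader): all of {j, n, p} already in.
m enters the attractor at level 5, so Pursuer can force the target in 5 moves from there.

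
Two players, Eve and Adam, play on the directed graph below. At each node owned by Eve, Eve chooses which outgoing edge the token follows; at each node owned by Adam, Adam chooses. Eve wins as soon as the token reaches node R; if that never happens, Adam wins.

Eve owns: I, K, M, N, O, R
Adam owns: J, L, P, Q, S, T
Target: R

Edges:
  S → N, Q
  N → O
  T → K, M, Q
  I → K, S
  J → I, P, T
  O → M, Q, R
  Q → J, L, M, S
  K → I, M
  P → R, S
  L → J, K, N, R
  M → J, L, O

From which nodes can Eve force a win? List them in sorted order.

I, K, M, N, O, R

A0 = {R}
A1: add {O} — O (Eve) has O→R.
A2: add {M, N} — M (Eve) has M→O; N (Eve) has N→O.
A3: add {K} — K (Eve) has K→M.
A4: add {I} — I (Eve) has I→K.
A5 = A4; e.g. J (Adam) can still go to P. Fixed point.
Eve's winning region = {I, K, M, N, O, R}.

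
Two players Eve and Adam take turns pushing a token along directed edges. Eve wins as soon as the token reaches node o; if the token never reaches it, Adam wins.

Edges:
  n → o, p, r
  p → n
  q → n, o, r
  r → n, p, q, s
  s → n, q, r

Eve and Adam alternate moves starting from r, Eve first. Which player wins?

Track states (vertex, player-to-move).
A0 = {(o,Eve), (o,Adam)}
A1: add {(n,Eve), (q,Eve)}.
A2: add {(p,Adam)}.
A3: add {(r,Eve)}.
(r,Eve) ∈ A3 ⇒ Eve forces the target.

Eve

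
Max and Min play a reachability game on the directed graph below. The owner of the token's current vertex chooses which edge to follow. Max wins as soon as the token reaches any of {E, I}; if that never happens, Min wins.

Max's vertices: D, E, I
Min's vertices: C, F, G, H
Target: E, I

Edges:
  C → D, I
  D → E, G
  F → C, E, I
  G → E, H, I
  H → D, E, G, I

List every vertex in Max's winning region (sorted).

C, D, E, F, I

A0 = {E, I}
A1: add {D} — D (Max) has D→E.
A2: add {C} — C (Min): all of {D, I} already in.
A3: add {F} — F (Min): all of {C, E, I} already in.
A4 = A3; e.g. G (Min) can still go to H. Fixed point.
Max's winning region = {C, D, E, F, I}.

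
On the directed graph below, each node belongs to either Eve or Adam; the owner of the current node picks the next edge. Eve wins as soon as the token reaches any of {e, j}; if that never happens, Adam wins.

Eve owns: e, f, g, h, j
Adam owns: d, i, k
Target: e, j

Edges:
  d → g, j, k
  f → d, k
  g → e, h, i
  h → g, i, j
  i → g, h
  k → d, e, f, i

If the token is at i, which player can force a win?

A0 = {e, j}
A1: add {g, h} — g (Eve) has g→e; h (Eve) has h→j.
A2: add {i} — i (Adam): all of {g, h} already in.
A3 = A2; e.g. d (Adam) can still go to k. Fixed point.
i ∈ A2, so Eve can force the target.

Eve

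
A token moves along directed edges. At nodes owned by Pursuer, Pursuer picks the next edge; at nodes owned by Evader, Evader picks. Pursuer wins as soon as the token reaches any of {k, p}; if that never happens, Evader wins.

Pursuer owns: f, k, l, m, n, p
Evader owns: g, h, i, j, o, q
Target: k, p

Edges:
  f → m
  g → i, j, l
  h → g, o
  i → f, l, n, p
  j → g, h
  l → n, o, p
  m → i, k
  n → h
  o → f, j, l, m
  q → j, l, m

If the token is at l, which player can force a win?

Pursuer

A0 = {k, p}
A1: add {l, m} — l (Pursuer) has l→p; m (Pursuer) has m→k.
l ∈ A1, so Pursuer can force the target.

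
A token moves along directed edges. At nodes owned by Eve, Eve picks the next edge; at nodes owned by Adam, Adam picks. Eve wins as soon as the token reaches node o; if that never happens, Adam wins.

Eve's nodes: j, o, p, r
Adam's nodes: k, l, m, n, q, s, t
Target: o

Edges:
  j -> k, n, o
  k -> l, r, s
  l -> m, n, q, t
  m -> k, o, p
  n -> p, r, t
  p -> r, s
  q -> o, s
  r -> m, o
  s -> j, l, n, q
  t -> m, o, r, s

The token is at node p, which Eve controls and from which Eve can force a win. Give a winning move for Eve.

A0 = {o}
A1: add {j, r} — j (Eve) has j→o; r (Eve) has r→o.
A2: add {p} — p (Eve) has p→r.
A3 = A2; e.g. k (Adam) can still go to l. Fixed point.
From p, successor r is in the attractor (rank 1); the other successor s is not.

r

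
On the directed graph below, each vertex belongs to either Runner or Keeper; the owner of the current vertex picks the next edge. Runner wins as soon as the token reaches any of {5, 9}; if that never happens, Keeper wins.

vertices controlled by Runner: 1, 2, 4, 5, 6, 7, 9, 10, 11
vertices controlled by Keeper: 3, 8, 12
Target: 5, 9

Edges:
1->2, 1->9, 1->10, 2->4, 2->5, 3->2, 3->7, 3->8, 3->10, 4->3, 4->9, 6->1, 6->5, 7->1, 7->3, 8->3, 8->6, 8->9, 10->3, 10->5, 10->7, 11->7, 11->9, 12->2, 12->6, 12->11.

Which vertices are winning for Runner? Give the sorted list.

A0 = {5, 9}
A1: add {1, 2, 4, 6, 10, 11} — 1 (Runner) has 1→9; 2 (Runner) has 2→5; 4 (Runner) has 4→9; 6 (Runner) has 6→5; 10 (Runner) has 10→5; 11 (Runner) has 11→9.
A2: add {7, 12} — 7 (Runner) has 7→1; 12 (Keeper): all of {2, 6, 11} already in.
A3 = A2; e.g. 3 (Keeper) can still go to 8. Fixed point.
Runner's winning region = {1, 2, 4, 5, 6, 7, 9, 10, 11, 12}.

1, 2, 4, 5, 6, 7, 9, 10, 11, 12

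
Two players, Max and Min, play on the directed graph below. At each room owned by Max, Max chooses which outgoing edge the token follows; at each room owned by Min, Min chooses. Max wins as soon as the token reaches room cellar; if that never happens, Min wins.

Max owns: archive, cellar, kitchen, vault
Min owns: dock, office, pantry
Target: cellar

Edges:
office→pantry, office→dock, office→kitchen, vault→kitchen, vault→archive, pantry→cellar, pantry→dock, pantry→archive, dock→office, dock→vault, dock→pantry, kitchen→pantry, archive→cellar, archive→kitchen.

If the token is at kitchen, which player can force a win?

Min

A0 = {cellar}
A1: add {archive} — archive (Max) has archive→cellar.
A2: add {vault} — vault (Max) has vault→archive.
A3 = A2; e.g. office (Min) can still go to pantry. Fixed point.
kitchen never enters the attractor, so Min can avoid the target forever.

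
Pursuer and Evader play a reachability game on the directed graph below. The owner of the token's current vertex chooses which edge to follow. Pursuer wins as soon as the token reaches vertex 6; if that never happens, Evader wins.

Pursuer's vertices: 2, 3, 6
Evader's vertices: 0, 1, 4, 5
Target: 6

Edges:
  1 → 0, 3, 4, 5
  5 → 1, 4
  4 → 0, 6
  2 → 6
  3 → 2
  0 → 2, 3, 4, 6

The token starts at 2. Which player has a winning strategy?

A0 = {6}
A1: add {2} — 2 (Pursuer) has 2→6.
2 ∈ A1, so Pursuer can force the target.

Pursuer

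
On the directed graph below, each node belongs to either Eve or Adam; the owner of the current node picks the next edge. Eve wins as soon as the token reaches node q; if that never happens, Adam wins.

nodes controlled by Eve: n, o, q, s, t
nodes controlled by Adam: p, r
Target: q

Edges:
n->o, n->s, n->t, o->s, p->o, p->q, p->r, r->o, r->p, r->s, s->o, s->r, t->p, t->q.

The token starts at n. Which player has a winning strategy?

A0 = {q}
A1: add {t} — t (Eve) has t→q.
A2: add {n} — n (Eve) has n→t.
A3 = A2; e.g. o (Eve) has no edge into A2. Fixed point.
n ∈ A2, so Eve can force the target.

Eve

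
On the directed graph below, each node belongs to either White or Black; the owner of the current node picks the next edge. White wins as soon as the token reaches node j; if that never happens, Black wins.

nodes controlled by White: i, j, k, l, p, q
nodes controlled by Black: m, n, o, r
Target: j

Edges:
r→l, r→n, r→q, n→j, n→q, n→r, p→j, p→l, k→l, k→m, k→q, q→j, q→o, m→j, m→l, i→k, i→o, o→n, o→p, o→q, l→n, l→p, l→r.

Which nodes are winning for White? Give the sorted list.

A0 = {j}
A1: add {p, q} — p (White) has p→j; q (White) has q→j.
A2: add {k, l} — k (White) has k→q; l (White) has l→p.
A3: add {i, m} — i (White) has i→k; m (Black): all of {j, l} already in.
A4 = A3; e.g. n (Black) can still go to r. Fixed point.
White's winning region = {i, j, k, l, m, p, q}.

i, j, k, l, m, p, q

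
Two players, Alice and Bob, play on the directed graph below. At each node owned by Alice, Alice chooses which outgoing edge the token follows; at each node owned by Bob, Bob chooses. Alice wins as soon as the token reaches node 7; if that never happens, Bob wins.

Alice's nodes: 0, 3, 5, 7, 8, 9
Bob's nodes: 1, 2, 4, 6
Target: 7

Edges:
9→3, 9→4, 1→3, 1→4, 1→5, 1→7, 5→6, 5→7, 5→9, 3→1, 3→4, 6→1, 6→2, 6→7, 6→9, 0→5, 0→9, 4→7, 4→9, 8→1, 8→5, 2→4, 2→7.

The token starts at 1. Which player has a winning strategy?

A0 = {7}
A1: add {5} — 5 (Alice) has 5→7.
A2: add {0, 8} — 0 (Alice) has 0→5; 8 (Alice) has 8→5.
A3 = A2; e.g. 1 (Bob) can still go to 3. Fixed point.
1 never enters the attractor, so Bob can avoid the target forever.

Bob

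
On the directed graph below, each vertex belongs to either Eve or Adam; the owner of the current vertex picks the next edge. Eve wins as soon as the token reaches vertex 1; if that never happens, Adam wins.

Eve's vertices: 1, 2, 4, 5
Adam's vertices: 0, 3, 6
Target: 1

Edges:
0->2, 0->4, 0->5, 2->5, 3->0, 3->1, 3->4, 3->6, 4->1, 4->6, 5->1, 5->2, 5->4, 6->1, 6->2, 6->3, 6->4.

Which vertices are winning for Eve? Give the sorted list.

A0 = {1}
A1: add {4, 5} — 4 (Eve) has 4→1; 5 (Eve) has 5→1.
A2: add {2} — 2 (Eve) has 2→5.
A3: add {0} — 0 (Adam): all of {2, 4, 5} already in.
A4 = A3; e.g. 3 (Adam) can still go to 6. Fixed point.
Eve's winning region = {0, 1, 2, 4, 5}.

0, 1, 2, 4, 5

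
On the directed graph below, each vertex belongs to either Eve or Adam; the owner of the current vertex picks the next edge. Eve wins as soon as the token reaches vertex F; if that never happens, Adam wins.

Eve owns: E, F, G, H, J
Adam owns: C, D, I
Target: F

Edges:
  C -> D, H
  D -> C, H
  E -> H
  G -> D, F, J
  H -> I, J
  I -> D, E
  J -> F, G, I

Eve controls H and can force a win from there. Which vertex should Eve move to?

J

A0 = {F}
A1: add {G, J} — G (Eve) has G→F; J (Eve) has J→F.
A2: add {H} — H (Eve) has H→J.
A3: add {E} — E (Eve) has E→H.
A4 = A3; e.g. C (Adam) can still go to D. Fixed point.
From H, successor J is in the attractor (rank 1); the other successor I is not.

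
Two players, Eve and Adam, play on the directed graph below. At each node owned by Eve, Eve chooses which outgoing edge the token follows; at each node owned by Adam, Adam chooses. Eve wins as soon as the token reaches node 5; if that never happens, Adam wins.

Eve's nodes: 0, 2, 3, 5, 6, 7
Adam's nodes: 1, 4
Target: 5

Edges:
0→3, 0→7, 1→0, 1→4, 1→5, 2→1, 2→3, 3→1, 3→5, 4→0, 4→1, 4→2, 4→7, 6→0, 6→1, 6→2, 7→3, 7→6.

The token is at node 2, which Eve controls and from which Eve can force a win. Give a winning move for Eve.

A0 = {5}
A1: add {3} — 3 (Eve) has 3→5.
A2: add {0, 2, 7} — 0 (Eve) has 0→3; 2 (Eve) has 2→3; 7 (Eve) has 7→3.
A3: add {6} — 6 (Eve) has 6→0.
A4 = A3; e.g. 1 (Adam) can still go to 4. Fixed point.
From 2, successor 3 is in the attractor (rank 1); the other successor 1 is not.

3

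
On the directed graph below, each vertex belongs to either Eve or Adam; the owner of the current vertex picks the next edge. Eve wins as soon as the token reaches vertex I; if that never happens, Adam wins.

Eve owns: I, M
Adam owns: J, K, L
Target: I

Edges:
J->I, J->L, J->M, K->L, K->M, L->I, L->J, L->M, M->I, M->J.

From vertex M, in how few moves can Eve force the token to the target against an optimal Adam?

A0 = {I}
A1: add {M} — M (Eve) has M→I.
A2 = A1; e.g. J (Adam) can still go to L. Fixed point.
M enters the attractor at level 1, so Eve can force the target in 1 move from there.

1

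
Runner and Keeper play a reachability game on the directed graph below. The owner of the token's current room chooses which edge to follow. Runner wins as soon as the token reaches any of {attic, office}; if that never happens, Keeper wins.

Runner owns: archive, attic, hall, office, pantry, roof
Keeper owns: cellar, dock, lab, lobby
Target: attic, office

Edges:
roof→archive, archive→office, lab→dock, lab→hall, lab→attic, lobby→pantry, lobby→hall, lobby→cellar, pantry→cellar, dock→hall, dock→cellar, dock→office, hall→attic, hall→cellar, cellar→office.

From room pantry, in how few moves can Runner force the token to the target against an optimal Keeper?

A0 = {attic, office}
A1: add {archive, cellar, hall} — archive (Runner) has archive→office; hall (Runner) has hall→attic; cellar (Keeper): all of {office} already in.
A2: add {dock, pantry, roof} — roof (Runner) has roof→archive; pantry (Runner) has pantry→cellar; dock (Keeper): all of {hall, cellar, office} already in.
pantry enters the attractor at level 2, so Runner can force the target in 2 moves from there.

2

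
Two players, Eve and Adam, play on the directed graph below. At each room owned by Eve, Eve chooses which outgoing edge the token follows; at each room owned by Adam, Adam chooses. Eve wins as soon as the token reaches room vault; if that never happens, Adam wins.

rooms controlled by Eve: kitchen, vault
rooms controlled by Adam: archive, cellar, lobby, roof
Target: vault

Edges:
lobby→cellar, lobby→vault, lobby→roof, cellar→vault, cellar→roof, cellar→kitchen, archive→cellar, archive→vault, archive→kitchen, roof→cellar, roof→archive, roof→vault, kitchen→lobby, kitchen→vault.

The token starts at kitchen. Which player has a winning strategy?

A0 = {vault}
A1: add {kitchen} — kitchen (Eve) has kitchen→vault.
A2 = A1; e.g. lobby (Adam) can still go to cellar. Fixed point.
kitchen ∈ A1, so Eve can force the target.

Eve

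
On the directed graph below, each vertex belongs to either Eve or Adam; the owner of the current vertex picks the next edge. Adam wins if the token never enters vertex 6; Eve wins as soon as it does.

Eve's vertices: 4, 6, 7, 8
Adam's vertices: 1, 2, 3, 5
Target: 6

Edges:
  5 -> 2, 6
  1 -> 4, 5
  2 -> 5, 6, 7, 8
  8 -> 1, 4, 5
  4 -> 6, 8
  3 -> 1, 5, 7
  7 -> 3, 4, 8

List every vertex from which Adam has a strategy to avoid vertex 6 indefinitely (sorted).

A0 = {6}
A1: add {4} — 4 (Eve) has 4→6.
A2: add {7, 8} — 7 (Eve) has 7→4; 8 (Eve) has 8→4.
A3 = A2; e.g. 1 (Adam) can still go to 5. Fixed point.
Eve's attractor = {4, 6, 7, 8}; Adam avoids the target exactly from the complement.

1, 2, 3, 5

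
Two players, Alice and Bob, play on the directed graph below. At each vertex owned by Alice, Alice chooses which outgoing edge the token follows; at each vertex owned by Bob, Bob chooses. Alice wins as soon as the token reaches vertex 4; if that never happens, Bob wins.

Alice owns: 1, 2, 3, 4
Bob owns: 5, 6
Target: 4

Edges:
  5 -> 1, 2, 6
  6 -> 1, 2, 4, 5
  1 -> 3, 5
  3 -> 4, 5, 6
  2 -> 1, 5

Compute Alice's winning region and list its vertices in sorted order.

A0 = {4}
A1: add {3} — 3 (Alice) has 3→4.
A2: add {1} — 1 (Alice) has 1→3.
A3: add {2} — 2 (Alice) has 2→1.
A4 = A3; e.g. 5 (Bob) can still go to 6. Fixed point.
Alice's winning region = {1, 2, 3, 4}.

1, 2, 3, 4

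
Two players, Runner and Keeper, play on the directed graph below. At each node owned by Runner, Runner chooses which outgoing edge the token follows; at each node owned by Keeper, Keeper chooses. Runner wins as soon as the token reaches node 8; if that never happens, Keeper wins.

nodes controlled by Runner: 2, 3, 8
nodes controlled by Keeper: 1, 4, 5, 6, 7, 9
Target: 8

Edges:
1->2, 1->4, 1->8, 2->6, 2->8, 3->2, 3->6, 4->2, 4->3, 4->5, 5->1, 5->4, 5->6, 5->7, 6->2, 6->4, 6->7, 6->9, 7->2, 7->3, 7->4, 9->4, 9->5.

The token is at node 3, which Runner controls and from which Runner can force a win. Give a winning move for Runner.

2

A0 = {8}
A1: add {2} — 2 (Runner) has 2→8.
A2: add {3} — 3 (Runner) has 3→2.
A3 = A2; e.g. 1 (Keeper) can still go to 4. Fixed point.
From 3, successor 2 is in the attractor (rank 1); the other successor 6 is not.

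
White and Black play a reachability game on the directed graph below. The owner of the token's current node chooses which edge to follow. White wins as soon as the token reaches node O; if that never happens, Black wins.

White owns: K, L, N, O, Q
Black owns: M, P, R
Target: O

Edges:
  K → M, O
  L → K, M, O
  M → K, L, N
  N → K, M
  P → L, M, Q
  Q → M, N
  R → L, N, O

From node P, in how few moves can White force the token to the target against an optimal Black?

A0 = {O}
A1: add {K, L} — K (White) has K→O; L (White) has L→O.
A2: add {N} — N (White) has N→K.
A3: add {M, Q, R} — M (Black): all of {K, L, N} already in; Q (White) has Q→N; R (Black): all of {L, N, O} already in.
A4: add {P} — P (Black): all of {L, M, Q} already in.
A4 = all vertices. Fixed point.
P enters the attractor at level 4, so White can force the target in 4 moves from there.

4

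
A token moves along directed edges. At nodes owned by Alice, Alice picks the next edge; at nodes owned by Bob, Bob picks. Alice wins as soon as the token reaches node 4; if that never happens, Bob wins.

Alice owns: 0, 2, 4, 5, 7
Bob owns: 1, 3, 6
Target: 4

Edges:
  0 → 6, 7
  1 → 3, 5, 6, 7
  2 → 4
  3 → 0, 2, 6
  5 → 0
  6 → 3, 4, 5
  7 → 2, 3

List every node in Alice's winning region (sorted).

A0 = {4}
A1: add {2} — 2 (Alice) has 2→4.
A2: add {7} — 7 (Alice) has 7→2.
A3: add {0} — 0 (Alice) has 0→7.
A4: add {5} — 5 (Alice) has 5→0.
A5 = A4; e.g. 1 (Bob) can still go to 3. Fixed point.
Alice's winning region = {0, 2, 4, 5, 7}.

0, 2, 4, 5, 7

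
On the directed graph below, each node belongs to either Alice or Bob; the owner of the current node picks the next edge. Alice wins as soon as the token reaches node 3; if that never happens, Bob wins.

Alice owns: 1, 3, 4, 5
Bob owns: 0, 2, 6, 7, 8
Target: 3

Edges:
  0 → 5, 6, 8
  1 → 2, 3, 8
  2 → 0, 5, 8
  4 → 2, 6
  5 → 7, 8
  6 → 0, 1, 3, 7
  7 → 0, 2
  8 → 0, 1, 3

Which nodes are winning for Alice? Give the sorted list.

A0 = {3}
A1: add {1} — 1 (Alice) has 1→3.
A2 = A1; e.g. 0 (Bob) can still go to 5. Fixed point.
Alice's winning region = {1, 3}.

1, 3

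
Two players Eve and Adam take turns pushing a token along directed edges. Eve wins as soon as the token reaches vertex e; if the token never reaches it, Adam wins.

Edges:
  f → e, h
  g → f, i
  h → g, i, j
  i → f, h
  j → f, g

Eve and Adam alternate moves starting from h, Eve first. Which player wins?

Track states (vertex, player-to-move).
A0 = {(e,Eve), (e,Adam)}
A1: add {(f,Eve)}.
A2 = A1; e.g. (f,Adam) stays out. (h,Eve) never enters ⇒ Adam avoids the target.

Adam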